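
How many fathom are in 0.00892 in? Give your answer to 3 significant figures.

0.000124 fathoms

1 in = 0.0138889 fathom.
Then 0.00892 × 0.0138889 ≈ 0.000124 fathom.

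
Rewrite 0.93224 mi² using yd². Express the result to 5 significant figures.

1 mi² = 3.09760 × 10^6 yd².
So 0.93224 × 3.09760 × 10^6 ≈ 2.8877 × 10^6 yd².

2.8877 × 10^6 yd²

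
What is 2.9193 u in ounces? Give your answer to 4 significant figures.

1 atomic mass unit = 5.85738 × 10^-26 oz.
Then 2.9193 × 5.85738 × 10^-26 ≈ 1.710 × 10^-25 oz.

1.710 × 10^-25 oz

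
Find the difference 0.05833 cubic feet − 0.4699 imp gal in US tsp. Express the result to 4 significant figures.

-98.29 US tsp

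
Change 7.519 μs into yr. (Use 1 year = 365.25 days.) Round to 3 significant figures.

1 μs = 3.16881e-14 yr.
So 7.519 × 3.16881e-14 ≈ 2.38e-13 yr.

2.38e-13 yr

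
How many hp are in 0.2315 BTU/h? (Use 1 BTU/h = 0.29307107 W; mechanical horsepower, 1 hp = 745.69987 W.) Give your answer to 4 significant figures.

1 BTU/h = 0.000393015 hp.
So 0.2315 × 0.000393015 ≈ 9.098 × 10^-5 hp.

9.098 × 10^-5 horsepower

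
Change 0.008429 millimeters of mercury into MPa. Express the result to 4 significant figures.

1.124e-6 megapascals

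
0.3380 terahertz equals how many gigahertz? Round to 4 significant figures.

338.0 gigahertz

1 terahertz = 1000.00 GHz.
Then 0.3380 × 1000.00 ≈ 338.0 GHz.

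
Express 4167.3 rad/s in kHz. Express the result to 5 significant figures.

1 radian per second = 0.000159155 kHz.
4167.3 × 0.000159155 ≈ 0.66325 kHz.

0.66325 kHz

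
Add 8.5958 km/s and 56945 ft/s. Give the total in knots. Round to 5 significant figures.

50448 kn

8.5958 km/s = 16708.9 kn and 56945 ft/s = 33739.0 kn.
16708.9 + 33739.0 ≈ 50448 kn.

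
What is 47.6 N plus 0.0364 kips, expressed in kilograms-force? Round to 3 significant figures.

21.4 kilograms-force

47.6 N = 4.85385 kgf and 0.0364 kip = 16.5108 kgf.
4.85385 + 16.5108 ≈ 21.4 kgf.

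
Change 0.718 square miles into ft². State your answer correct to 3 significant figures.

2.00 × 10^7 ft²

1 square mile = 2.78784 × 10^7 square feet.
So 0.718 × 2.78784 × 10^7 ≈ 2.00 × 10^7 ft².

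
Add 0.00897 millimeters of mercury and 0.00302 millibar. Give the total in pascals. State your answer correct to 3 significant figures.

1.50 pascals

0.00897 mmHg = 1.19590 Pa and 0.00302 mbar = 0.302000 Pa.
1.19590 + 0.302000 ≈ 1.50 Pa.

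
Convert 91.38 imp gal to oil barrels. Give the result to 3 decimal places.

2.613 bbl

1 imperial gallon = 0.0285940 bbl.
Thus 91.38 × 0.0285940 ≈ 2.613 bbl.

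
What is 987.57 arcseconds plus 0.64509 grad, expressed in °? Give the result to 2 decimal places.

0.85 °

987.57 arcsec = 0.274325 ° and 0.64509 grad = 0.580581 °.
0.274325 + 0.580581 ≈ 0.85 °.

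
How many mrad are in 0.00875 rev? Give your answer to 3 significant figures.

1 revolution = 6283.19 mrad.
So 0.00875 × 6283.19 ≈ 55.0 mrad.

55.0 mrad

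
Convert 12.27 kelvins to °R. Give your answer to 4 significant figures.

22.09 °R

°R = K × 9/5.
Applying the formula gives 22.09 °R.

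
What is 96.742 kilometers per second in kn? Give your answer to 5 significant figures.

1 km/s = 1943.84 kn.
So 96.742 × 1943.84 ≈ 188050 kn.

188050 kn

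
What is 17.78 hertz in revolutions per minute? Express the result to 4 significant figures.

1067 rpm

1 Hz = 60.0000 rpm.
So 17.78 × 60.0000 ≈ 1067 rpm.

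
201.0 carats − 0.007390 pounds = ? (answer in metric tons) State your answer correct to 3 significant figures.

3.68e-5 metric tons

201.0 ct = 4.02000e-5 t and 0.007390 lb = 3.35205e-6 t.
4.02000e-5 − 3.35205e-6 ≈ 3.68e-5 t.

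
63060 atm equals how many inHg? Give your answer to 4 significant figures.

1 atmosphere = 29.9213 inches of mercury.
Thus 63060 × 29.9213 ≈ 1.887 × 10^6 inHg.

1.887 × 10^6 inHg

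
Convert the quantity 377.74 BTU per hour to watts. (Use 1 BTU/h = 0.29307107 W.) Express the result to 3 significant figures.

1 BTU/h = 0.293071 watts.
Then 377.74 × 0.293071 ≈ 111 W.

111 W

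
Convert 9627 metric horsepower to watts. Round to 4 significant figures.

1 metric horsepower = 735.499 watts.
9627 × 735.499 ≈ 7.081e+6 W.

7.081e+6 watts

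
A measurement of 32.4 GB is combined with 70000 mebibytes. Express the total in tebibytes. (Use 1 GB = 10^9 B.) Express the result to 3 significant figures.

32.4 GB = 0.0294676 TiB and 70000 MiB = 0.0667572 TiB.
0.0294676 + 0.0667572 ≈ 0.0962 TiB.

0.0962 TiB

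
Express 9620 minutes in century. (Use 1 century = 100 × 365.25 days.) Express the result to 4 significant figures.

0.0001829 century

1 minute = 1.90129 × 10^-8 century.
9620 × 1.90129 × 10^-8 ≈ 0.0001829 century.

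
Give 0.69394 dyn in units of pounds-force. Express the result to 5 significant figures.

1.5600e-6 pounds-force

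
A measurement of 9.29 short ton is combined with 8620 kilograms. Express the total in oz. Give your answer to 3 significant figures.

601000 ounces

9.29 short ton = 297280 oz and 8620 kg = 304062 oz.
297280 + 304062 ≈ 601000 oz.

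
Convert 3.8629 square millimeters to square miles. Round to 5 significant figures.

1.4915e-12 mi²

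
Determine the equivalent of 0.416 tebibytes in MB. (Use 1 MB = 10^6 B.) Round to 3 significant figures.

1 tebibyte = 1.09951 × 10^6 MB.
0.416 × 1.09951 × 10^6 ≈ 457000 MB.

457000 megabytes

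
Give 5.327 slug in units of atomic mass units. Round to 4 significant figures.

1 slug = 8.78865e+27 atomic mass units.
Then 5.327 × 8.78865e+27 ≈ 4.682e+28 u.

4.682e+28 atomic mass units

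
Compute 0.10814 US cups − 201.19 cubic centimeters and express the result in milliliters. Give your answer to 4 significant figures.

-175.6 mL

0.10814 US cup = 25.5847 mL and 201.19 cm³ = 201.190 mL.
25.5847 − 201.190 ≈ -175.6 mL.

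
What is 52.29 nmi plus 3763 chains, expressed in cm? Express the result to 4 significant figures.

1.725e+7 centimeters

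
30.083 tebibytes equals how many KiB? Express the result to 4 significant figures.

1 TiB = 1.07374 × 10^9 KiB.
30.083 × 1.07374 × 10^9 ≈ 3.230 × 10^10 KiB.

3.230 × 10^10 KiB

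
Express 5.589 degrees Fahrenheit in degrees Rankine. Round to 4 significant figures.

465.3 °R

°R = °F + 459.67.
Applying the formula gives 465.3 °R.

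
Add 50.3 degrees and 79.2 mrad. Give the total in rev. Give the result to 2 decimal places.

0.15 revolutions

50.3 ° = 0.139722 rev and 79.2 mrad = 0.0126051 rev.
0.139722 + 0.0126051 ≈ 0.15 rev.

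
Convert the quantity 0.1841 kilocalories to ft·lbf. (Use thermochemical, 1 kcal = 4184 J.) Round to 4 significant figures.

1 kilocalorie = 3085.96 foot-pounds.
So 0.1841 × 3085.96 ≈ 568.1 ft·lbf.

568.1 foot-pounds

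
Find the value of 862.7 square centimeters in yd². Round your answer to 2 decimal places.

0.10 square yards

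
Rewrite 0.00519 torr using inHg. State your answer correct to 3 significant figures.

0.000204 inHg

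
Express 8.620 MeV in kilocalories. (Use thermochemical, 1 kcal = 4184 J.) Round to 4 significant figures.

3.301e-16 kilocalories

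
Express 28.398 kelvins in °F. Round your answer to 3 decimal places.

-408.554 °F

K = (°F + 459.67) × 5/9.
Applying the formula gives -408.554 °F.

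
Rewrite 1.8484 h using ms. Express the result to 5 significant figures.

1 h = 3.60000e+6 milliseconds.
Thus 1.8484 × 3.60000e+6 ≈ 6.6542e+6 ms.

6.6542e+6 ms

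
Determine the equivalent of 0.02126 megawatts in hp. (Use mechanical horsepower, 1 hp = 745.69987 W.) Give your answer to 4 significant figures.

28.51 horsepower

1 MW = 1341.02 horsepower.
Then 0.02126 × 1341.02 ≈ 28.51 hp.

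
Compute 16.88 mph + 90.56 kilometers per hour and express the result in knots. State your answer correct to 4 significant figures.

63.57 kn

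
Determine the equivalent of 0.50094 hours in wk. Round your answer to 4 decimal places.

1 hour = 0.00595238 wk.
Thus 0.50094 × 0.00595238 ≈ 0.0030 wk.

0.0030 wk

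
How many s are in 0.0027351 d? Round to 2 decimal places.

236.31 s

1 d = 86400.0 s.
Then 0.0027351 × 86400.0 ≈ 236.31 s.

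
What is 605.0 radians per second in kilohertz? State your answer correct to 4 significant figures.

1 rad/s = 0.000159155 kilohertz.
605.0 × 0.000159155 ≈ 0.09629 kHz.

0.09629 kHz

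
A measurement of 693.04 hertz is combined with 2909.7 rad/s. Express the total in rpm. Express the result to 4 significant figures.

69370 revolutions per minute

693.04 Hz = 41582.4 rpm and 2909.7 rad/s = 27785.6 rpm.
41582.4 + 27785.6 ≈ 69370 rpm.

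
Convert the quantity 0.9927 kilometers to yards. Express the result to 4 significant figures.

1086 yd

1 km = 1093.61 yd.
So 0.9927 × 1093.61 ≈ 1086 yd.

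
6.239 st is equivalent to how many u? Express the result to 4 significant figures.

1 st = 3.82424e+27 atomic mass units.
6.239 × 3.82424e+27 ≈ 2.386e+28 u.

2.386e+28 u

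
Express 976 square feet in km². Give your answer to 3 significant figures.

9.07 × 10^-5 km²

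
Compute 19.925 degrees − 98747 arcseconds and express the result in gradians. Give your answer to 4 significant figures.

-8.339 gradians

19.925 ° = 22.1389 grad and 98747 arcsec = 30.4775 grad.
22.1389 − 30.4775 ≈ -8.339 grad.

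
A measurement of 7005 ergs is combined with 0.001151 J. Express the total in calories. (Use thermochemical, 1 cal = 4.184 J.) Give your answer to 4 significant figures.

0.0004425 cal

7005 erg = 0.000167424 cal and 0.001151 J = 0.000275096 cal.
0.000167424 + 0.000275096 ≈ 0.0004425 cal.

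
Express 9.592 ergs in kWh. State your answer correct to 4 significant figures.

2.664 × 10^-13 kWh

1 erg = 2.77778 × 10^-14 kWh.
Thus 9.592 × 2.77778 × 10^-14 ≈ 2.664 × 10^-13 kWh.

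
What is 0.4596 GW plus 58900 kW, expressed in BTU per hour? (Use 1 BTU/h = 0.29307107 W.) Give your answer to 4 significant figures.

1.769 × 10^9 BTU per hour

0.4596 GW = 1.56822 × 10^9 BTU/h and 58900 kW = 2.00975 × 10^8 BTU/h.
1.56822 × 10^9 + 2.00975 × 10^8 ≈ 1.769 × 10^9 BTU/h.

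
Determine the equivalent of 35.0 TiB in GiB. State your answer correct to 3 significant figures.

35800 GiB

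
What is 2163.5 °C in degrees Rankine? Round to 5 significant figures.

°R = (°C + 273.15) × 9/5.
Applying the formula gives 4386.0 °R.

4386.0 °R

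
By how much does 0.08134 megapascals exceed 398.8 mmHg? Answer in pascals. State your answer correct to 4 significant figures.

28170 Pa

0.08134 MPa = 81340.0 Pa and 398.8 mmHg = 53169.0 Pa.
81340.0 − 53169.0 ≈ 28170 Pa.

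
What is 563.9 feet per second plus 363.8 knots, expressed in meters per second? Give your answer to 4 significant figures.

563.9 ft/s = 171.877 m/s and 363.8 kn = 187.155 m/s.
171.877 + 187.155 ≈ 359.0 m/s.

359.0 m/s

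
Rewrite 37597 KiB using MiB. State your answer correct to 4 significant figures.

1 kibibyte = 0.0009765625 MiB.
Then 37597 × 0.0009765625 ≈ 36.72 MiB.

36.72 mebibytes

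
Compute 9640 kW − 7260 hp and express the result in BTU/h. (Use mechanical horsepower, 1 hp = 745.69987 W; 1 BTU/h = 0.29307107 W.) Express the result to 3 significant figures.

1.44e+7 BTU/h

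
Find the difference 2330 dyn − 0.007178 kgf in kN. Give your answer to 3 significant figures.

-4.71e-5 kN

2330 dyn = 2.33000e-5 kN and 0.007178 kgf = 7.03921e-5 kN.
2.33000e-5 − 7.03921e-5 ≈ -4.71e-5 kN.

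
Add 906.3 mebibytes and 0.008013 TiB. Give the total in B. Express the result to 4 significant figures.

906.3 MiB = 9.50324e+8 B and 0.008013 TiB = 8.81039e+9 B.
9.50324e+8 + 8.81039e+9 ≈ 9.761e+9 B.

9.761e+9 B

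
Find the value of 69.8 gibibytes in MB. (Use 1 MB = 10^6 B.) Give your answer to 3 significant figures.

1 GiB = 1073.74 megabytes.
Thus 69.8 × 1073.74 ≈ 74900 MB.

74900 megabytes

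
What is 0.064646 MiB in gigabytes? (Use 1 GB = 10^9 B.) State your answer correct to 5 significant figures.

6.7786e-5 gigabytes

1 MiB = 0.001048576 GB.
Thus 0.064646 × 0.001048576 ≈ 6.7786e-5 GB.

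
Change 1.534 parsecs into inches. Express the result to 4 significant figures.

1.864 × 10^18 in

1 pc = 1.21483 × 10^18 in.
1.534 × 1.21483 × 10^18 ≈ 1.864 × 10^18 in.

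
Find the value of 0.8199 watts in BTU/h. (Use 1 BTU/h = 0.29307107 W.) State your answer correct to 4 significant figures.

2.798 BTU/h

1 watt = 3.41214 BTU/h.
0.8199 × 3.41214 ≈ 2.798 BTU/h.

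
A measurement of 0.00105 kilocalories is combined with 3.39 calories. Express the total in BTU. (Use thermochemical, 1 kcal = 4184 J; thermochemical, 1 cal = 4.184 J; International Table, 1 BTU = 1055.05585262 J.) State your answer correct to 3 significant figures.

0.0176 BTU

0.00105 kcal = 0.00416395 BTU and 3.39 cal = 0.0134436 BTU.
0.00416395 + 0.0134436 ≈ 0.0176 BTU.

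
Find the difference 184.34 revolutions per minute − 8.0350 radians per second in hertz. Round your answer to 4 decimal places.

1.7935 Hz

184.34 rpm = 3.07233 Hz and 8.0350 rad/s = 1.27881 Hz.
3.07233 − 1.27881 ≈ 1.7935 Hz.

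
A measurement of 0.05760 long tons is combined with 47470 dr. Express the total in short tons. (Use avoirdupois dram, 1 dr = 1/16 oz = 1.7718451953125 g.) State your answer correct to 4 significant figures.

0.1572 short ton

0.05760 long ton = 0.0645120 short ton and 47470 dr = 0.0927148 short ton.
0.0645120 + 0.0927148 ≈ 0.1572 short ton.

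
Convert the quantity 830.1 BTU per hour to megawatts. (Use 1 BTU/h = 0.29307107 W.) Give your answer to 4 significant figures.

1 BTU per hour = 2.93071 × 10^-7 megawatts.
Then 830.1 × 2.93071 × 10^-7 ≈ 0.0002433 MW.

0.0002433 MW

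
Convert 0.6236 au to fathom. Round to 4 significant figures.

1 au = 8.18011e+10 fathoms.
Then 0.6236 × 8.18011e+10 ≈ 5.101e+10 fathom.

5.101e+10 fathoms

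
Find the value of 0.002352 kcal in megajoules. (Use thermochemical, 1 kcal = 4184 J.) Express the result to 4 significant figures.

9.841 × 10^-6 MJ

1 kilocalorie = 0.00418400 MJ.
Thus 0.002352 × 0.00418400 ≈ 9.841 × 10^-6 MJ.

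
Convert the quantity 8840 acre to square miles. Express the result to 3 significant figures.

1 acre = 0.00156250 mi².
Thus 8840 × 0.00156250 ≈ 13.8 mi².

13.8 square miles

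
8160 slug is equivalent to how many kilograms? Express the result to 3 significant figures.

1 slug = 14.5939 kg.
Then 8160 × 14.5939 ≈ 119000 kg.

119000 kg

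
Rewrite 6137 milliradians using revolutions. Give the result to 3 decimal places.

0.977 revolutions

1 mrad = 0.000159155 revolutions.
6137 × 0.000159155 ≈ 0.977 rev.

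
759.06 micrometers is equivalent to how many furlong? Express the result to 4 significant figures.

1 μm = 4.97097e-9 furlong.
Thus 759.06 × 4.97097e-9 ≈ 3.773e-6 furlong.

3.773e-6 furlong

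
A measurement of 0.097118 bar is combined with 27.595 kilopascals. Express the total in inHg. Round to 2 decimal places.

11.02 inches of mercury

0.097118 bar = 2.86789 inHg and 27.595 kPa = 8.14880 inHg.
2.86789 + 8.14880 ≈ 11.02 inHg.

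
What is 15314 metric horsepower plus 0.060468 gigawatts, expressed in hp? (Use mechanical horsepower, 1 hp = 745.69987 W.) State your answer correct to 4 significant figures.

96190 horsepower

15314 PS = 15104.5 hp and 0.060468 GW = 81088.9 hp.
15104.5 + 81088.9 ≈ 96190 hp.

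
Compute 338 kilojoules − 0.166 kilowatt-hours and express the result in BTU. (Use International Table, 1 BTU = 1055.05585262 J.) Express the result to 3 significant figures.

338 kJ = 320.362 BTU and 0.166 kWh = 566.416 BTU.
320.362 − 566.416 ≈ -246 BTU.

-246 BTU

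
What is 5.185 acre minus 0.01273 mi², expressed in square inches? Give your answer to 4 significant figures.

-1.858e+7 in²

5.185 acre = 3.25236e+7 in² and 0.01273 mi² = 5.11045e+7 in².
3.25236e+7 − 5.11045e+7 ≈ -1.858e+7 in².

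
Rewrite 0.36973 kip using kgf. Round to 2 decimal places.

167.71 kgf

1 kip = 453.592 kgf.
Thus 0.36973 × 453.592 ≈ 167.71 kgf.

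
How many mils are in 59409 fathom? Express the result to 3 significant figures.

1 fathom = 72000.0 mils.
So 59409 × 72000.0 ≈ 4.28e+9 mil.

4.28e+9 mil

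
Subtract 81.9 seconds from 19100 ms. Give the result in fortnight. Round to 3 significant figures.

19100 ms = 1.57903e-5 fortnight and 81.9 s = 6.77083e-5 fortnight.
1.57903e-5 − 6.77083e-5 ≈ -5.19e-5 fortnight.

-5.19e-5 fortnight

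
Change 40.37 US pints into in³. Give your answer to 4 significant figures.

1 US pint = 28.8750 in³.
So 40.37 × 28.8750 ≈ 1166 in³.

1166 cubic inches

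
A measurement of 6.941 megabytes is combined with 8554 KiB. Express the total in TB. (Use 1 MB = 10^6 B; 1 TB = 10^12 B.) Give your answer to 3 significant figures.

6.941 MB = 6.94100e-6 TB and 8554 KiB = 8.75930e-6 TB.
6.94100e-6 + 8.75930e-6 ≈ 1.57e-5 TB.

1.57e-5 terabytes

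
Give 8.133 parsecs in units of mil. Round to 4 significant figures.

1 pc = 1.21483 × 10^21 mils.
8.133 × 1.21483 × 10^21 ≈ 9.880 × 10^21 mil.

9.880 × 10^21 mil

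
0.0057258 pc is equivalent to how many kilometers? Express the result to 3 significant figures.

1 parsec = 3.08568e+13 kilometers.
So 0.0057258 × 3.08568e+13 ≈ 1.77e+11 km.

1.77e+11 km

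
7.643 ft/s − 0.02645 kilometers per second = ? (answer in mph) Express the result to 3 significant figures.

7.643 ft/s = 5.21114 mph and 0.02645 km/s = 59.1670 mph.
5.21114 − 59.1670 ≈ -54.0 mph.

-54.0 mph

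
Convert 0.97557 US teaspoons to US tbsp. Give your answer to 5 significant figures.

0.32519 US tbsp

1 US tsp = 0.333333 US tbsp.
So 0.97557 × 0.333333 ≈ 0.32519 US tbsp.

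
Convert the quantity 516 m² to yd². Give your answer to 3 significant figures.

1 m² = 1.19599 square yards.
516 × 1.19599 ≈ 617 yd².

617 square yards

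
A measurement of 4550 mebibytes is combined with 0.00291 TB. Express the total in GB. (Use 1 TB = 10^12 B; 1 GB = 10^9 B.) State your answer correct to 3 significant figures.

7.68 GB

4550 MiB = 4.77102 GB and 0.00291 TB = 2.91000 GB.
4.77102 + 2.91000 ≈ 7.68 GB.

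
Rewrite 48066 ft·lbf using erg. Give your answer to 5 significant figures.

6.5169 × 10^11 erg

1 ft·lbf = 1.35582 × 10^7 erg.
Thus 48066 × 1.35582 × 10^7 ≈ 6.5169 × 10^11 erg.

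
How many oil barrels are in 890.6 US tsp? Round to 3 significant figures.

0.0276 bbl

1 US tsp = 3.10020e-5 oil barrels.
So 890.6 × 3.10020e-5 ≈ 0.0276 bbl.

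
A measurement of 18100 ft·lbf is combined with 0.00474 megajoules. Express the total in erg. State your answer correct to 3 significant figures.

2.93 × 10^11 erg

18100 ft·lbf = 2.45403 × 10^11 erg and 0.00474 MJ = 4.74000 × 10^10 erg.
2.45403 × 10^11 + 4.74000 × 10^10 ≈ 2.93 × 10^11 erg.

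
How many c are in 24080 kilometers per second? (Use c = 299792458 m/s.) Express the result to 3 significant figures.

0.0803 c

1 km/s = 3.33564e-6 c.
So 24080 × 3.33564e-6 ≈ 0.0803 c.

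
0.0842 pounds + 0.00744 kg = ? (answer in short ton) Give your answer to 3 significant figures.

5.03e-5 short tons

0.0842 lb = 4.21000e-5 short ton and 0.00744 kg = 8.20120e-6 short ton.
4.21000e-5 + 8.20120e-6 ≈ 5.03e-5 short ton.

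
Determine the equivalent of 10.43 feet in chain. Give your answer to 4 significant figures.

1 ft = 0.0151515 chain.
Then 10.43 × 0.0151515 ≈ 0.1580 chain.

0.1580 chain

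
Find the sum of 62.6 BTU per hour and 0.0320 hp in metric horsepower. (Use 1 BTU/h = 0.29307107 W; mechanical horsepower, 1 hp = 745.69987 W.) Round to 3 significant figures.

0.0574 metric horsepower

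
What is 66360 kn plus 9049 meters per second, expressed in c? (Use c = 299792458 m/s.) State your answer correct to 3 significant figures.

0.000144 c

66360 kn = 0.000113874 c and 9049 m/s = 3.01842e-5 c.
0.000113874 + 3.01842e-5 ≈ 0.000144 c.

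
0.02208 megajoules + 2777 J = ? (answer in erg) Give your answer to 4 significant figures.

2.486e+11 erg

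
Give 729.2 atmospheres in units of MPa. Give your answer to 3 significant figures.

1 atm = 0.101325 megapascals.
So 729.2 × 0.101325 ≈ 73.9 MPa.

73.9 MPa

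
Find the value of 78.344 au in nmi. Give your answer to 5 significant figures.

6.3283e+9 nautical miles

1 astronomical unit = 8.07764e+7 nmi.
Thus 78.344 × 8.07764e+7 ≈ 6.3283e+9 nmi.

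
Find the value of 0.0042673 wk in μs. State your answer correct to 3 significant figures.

2.58 × 10^9 microseconds

1 week = 6.04800 × 10^11 μs.
So 0.0042673 × 6.04800 × 10^11 ≈ 2.58 × 10^9 μs.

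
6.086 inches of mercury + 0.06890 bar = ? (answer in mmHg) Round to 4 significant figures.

206.3 millimeters of mercury

6.086 inHg = 154.584 mmHg and 0.06890 bar = 51.6792 mmHg.
154.584 + 51.6792 ≈ 206.3 mmHg.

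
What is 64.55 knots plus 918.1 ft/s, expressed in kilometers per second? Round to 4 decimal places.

0.3130 km/s

64.55 kn = 0.0332074 km/s and 918.1 ft/s = 0.279837 km/s.
0.0332074 + 0.279837 ≈ 0.3130 km/s.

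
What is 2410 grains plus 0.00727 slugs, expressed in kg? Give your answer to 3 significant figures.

0.262 kg

2410 gr = 0.156165 kg and 0.00727 slug = 0.106098 kg.
0.156165 + 0.106098 ≈ 0.262 kg.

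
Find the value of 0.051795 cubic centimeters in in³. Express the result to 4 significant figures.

0.003161 in³

1 cm³ = 0.0610237 in³.
0.051795 × 0.0610237 ≈ 0.003161 in³.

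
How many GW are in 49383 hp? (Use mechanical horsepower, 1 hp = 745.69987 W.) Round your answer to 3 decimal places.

0.037 GW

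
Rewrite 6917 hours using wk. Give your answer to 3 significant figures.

41.2 wk

1 hour = 0.00595238 wk.
Then 6917 × 0.00595238 ≈ 41.2 wk.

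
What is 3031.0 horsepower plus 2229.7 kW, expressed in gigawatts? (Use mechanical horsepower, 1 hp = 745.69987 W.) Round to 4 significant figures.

3031.0 hp = 0.00226022 GW and 2229.7 kW = 0.00222970 GW.
0.00226022 + 0.00222970 ≈ 0.004490 GW.

0.004490 GW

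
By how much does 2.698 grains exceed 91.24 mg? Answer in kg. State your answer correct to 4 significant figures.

2.698 gr = 0.000174827 kg and 91.24 mg = 9.12400e-5 kg.
0.000174827 − 9.12400e-5 ≈ 8.359e-5 kg.

8.359e-5 kg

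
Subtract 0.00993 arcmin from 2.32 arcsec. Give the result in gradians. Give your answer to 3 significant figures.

2.32 arcsec = 0.000716049 grad and 0.00993 arcmin = 0.000183889 grad.
0.000716049 − 0.000183889 ≈ 0.000532 grad.

0.000532 grad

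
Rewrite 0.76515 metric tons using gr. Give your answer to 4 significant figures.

1.181e+7 grains

1 metric ton = 1.54324e+7 gr.
0.76515 × 1.54324e+7 ≈ 1.181e+7 gr.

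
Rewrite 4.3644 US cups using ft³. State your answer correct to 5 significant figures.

1 US cup = 0.00835503 cubic feet.
4.3644 × 0.00835503 ≈ 0.036465 ft³.

0.036465 cubic feet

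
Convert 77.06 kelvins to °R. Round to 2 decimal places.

138.71 °R

°R = K × 9/5.
Applying the formula gives 138.71 °R.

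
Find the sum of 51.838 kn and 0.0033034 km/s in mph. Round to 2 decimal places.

67.04 miles per hour

51.838 kn = 59.6541 mph and 0.0033034 km/s = 7.38950 mph.
59.6541 + 7.38950 ≈ 67.04 mph.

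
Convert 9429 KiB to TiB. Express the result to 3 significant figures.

8.78 × 10^-6 TiB

1 kibibyte = 9.31323 × 10^-10 tebibytes.
So 9429 × 9.31323 × 10^-10 ≈ 8.78 × 10^-6 TiB.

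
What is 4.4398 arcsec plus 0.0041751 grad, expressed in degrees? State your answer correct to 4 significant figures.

0.004991 °

4.4398 arcsec = 0.00123328 ° and 0.0041751 grad = 0.00375759 °.
0.00123328 + 0.00375759 ≈ 0.004991 °.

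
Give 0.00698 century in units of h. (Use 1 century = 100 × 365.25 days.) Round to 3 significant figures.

1 century = 876600 h.
So 0.00698 × 876600 ≈ 6120 h.

6120 h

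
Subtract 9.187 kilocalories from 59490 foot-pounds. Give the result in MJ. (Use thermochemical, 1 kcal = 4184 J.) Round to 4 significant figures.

0.04222 megajoules

59490 ft·lbf = 0.0806576 MJ and 9.187 kcal = 0.0384384 MJ.
0.0806576 − 0.0384384 ≈ 0.04222 MJ.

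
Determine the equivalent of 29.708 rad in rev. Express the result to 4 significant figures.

4.728 revolutions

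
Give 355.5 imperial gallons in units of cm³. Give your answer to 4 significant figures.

1 imperial gallon = 4546.09 cm³.
Thus 355.5 × 4546.09 ≈ 1.616 × 10^6 cm³.

1.616 × 10^6 cm³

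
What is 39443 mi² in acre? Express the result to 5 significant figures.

1 mi² = 640.000 acre.
Then 39443 × 640.000 ≈ 2.5244e+7 acre.

2.5244e+7 acre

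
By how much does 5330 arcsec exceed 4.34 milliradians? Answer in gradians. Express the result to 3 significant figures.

5330 arcsec = 1.64506 grad and 4.34 mrad = 0.276293 grad.
1.64506 − 0.276293 ≈ 1.37 grad.

1.37 grad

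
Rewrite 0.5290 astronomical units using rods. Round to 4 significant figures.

1 astronomical unit = 2.97459e+10 rod.
Then 0.5290 × 2.97459e+10 ≈ 1.574e+10 rod.

1.574e+10 rod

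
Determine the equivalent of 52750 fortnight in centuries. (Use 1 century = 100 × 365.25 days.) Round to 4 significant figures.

1 fortnight = 0.000383299 centuries.
Then 52750 × 0.000383299 ≈ 20.22 century.

20.22 centuries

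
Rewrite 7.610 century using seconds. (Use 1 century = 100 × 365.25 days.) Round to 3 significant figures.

2.40 × 10^10 s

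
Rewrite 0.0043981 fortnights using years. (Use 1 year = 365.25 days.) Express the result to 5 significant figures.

1 fortnight = 0.0383299 yr.
0.0043981 × 0.0383299 ≈ 0.00016858 yr.

0.00016858 yr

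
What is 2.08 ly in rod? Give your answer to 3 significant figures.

3.91e+15 rod

1 ly = 1.88116e+15 rods.
Then 2.08 × 1.88116e+15 ≈ 3.91e+15 rod.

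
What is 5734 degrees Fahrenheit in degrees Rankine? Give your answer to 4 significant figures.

°R = °F + 459.67.
Applying the formula gives 6194 °R.

6194 °R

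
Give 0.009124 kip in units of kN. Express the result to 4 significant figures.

1 kip = 4.44822 kN.
0.009124 × 4.44822 ≈ 0.04059 kN.

0.04059 kN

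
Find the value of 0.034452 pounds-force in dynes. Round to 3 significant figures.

1 pound-force = 444822 dynes.
Then 0.034452 × 444822 ≈ 15300 dyn.

15300 dynes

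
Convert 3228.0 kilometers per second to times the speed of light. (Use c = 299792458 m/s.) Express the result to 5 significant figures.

1 km/s = 3.33564 × 10^-6 times the speed of light.
3228.0 × 3.33564 × 10^-6 ≈ 0.010767 c.

0.010767 times the speed of light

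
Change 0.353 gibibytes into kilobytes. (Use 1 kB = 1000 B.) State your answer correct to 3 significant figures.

379000 kilobytes

1 gibibyte = 1.07374e+6 kilobytes.
Thus 0.353 × 1.07374e+6 ≈ 379000 kB.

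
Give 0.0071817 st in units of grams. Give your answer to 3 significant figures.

45.6 grams

1 stone = 6350.29 g.
So 0.0071817 × 6350.29 ≈ 45.6 g.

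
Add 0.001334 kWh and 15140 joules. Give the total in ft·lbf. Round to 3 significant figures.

14700 ft·lbf

0.001334 kWh = 3542.07 ft·lbf and 15140 J = 11166.7 ft·lbf.
3542.07 + 11166.7 ≈ 14700 ft·lbf.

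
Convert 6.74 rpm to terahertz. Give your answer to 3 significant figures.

1.12 × 10^-13 THz

1 revolution per minute = 1.66667 × 10^-14 terahertz.
6.74 × 1.66667 × 10^-14 ≈ 1.12 × 10^-13 THz.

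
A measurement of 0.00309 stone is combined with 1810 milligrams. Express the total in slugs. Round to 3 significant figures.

0.00309 st = 0.00134456 slug and 1810 mg = 0.000124024 slug.
0.00134456 + 0.000124024 ≈ 0.00147 slug.

0.00147 slug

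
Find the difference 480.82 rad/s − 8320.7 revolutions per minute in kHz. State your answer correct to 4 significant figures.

-0.06215 kilohertz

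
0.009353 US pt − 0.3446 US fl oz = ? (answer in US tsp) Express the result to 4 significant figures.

-1.170 US teaspoons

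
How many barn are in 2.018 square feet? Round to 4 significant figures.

1.875 × 10^27 barns

1 square foot = 9.29030 × 10^26 barns.
Then 2.018 × 9.29030 × 10^26 ≈ 1.875 × 10^27 barn.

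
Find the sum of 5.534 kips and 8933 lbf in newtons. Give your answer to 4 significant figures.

64350 N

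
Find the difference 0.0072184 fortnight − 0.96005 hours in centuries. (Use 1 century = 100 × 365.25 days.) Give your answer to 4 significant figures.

1.672e-6 centuries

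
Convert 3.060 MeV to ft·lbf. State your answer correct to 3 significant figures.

1 megaelectronvolt = 1.18170e-13 ft·lbf.
Thus 3.060 × 1.18170e-13 ≈ 3.62e-13 ft·lbf.

3.62e-13 foot-pounds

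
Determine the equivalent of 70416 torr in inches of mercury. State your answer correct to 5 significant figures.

1 torr = 0.0393701 inHg.
Thus 70416 × 0.0393701 ≈ 2772.3 inHg.

2772.3 inches of mercury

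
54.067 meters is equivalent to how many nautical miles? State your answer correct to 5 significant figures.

0.029194 nautical miles

1 meter = 0.000539957 nmi.
Thus 54.067 × 0.000539957 ≈ 0.029194 nmi.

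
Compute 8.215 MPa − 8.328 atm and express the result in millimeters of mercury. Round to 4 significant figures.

55290 millimeters of mercury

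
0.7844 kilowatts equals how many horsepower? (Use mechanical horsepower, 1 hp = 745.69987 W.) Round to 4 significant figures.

1.052 hp

1 kW = 1.34102 horsepower.
Thus 0.7844 × 1.34102 ≈ 1.052 hp.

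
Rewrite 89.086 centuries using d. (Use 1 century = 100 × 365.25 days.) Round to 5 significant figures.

3.2539 × 10^6 days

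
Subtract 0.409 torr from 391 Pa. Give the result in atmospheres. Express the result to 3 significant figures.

0.00332 atm

391 Pa = 0.00385887 atm and 0.409 torr = 0.000538158 atm.
0.00385887 − 0.000538158 ≈ 0.00332 atm.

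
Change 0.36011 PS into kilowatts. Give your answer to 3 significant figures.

0.265 kW

1 metric horsepower = 0.735499 kilowatts.
0.36011 × 0.735499 ≈ 0.265 kW.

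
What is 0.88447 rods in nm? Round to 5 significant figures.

4.4482e+9 nanometers

1 rod = 5.02920e+9 nanometers.
Thus 0.88447 × 5.02920e+9 ≈ 4.4482e+9 nm.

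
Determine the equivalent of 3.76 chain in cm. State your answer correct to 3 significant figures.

1 chain = 2011.68 cm.
Then 3.76 × 2011.68 ≈ 7560 cm.

7560 centimeters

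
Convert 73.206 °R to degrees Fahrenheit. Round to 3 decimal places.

-386.464 degrees Fahrenheit

°R = °F + 459.67.
Applying the formula gives -386.464 °F.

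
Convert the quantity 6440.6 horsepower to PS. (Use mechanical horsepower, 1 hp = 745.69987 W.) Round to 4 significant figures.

1 horsepower = 1.01387 metric horsepower.
So 6440.6 × 1.01387 ≈ 6530 PS.

6530 PS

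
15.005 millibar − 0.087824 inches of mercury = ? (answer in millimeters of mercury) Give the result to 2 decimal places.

9.02 millimeters of mercury

15.005 mbar = 11.2547 mmHg and 0.087824 inHg = 2.23073 mmHg.
11.2547 − 2.23073 ≈ 9.02 mmHg.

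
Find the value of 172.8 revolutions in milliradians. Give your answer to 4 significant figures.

1 revolution = 6283.19 mrad.
So 172.8 × 6283.19 ≈ 1.086 × 10^6 mrad.

1.086 × 10^6 milliradians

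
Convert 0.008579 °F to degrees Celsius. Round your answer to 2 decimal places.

°F = °C × 9/5 + 32.
Applying the formula gives -17.77 °C.

-17.77 °C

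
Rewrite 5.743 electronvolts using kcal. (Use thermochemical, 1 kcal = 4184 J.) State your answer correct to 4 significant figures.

2.199e-22 kcal

1 eV = 3.82929e-23 kcal.
5.743 × 3.82929e-23 ≈ 2.199e-22 kcal.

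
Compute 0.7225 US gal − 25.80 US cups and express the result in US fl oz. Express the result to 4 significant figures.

-113.9 US fl oz

0.7225 US gal = 92.4800 US fl oz and 25.80 US cup = 206.400 US fl oz.
92.4800 − 206.400 ≈ -113.9 US fl oz.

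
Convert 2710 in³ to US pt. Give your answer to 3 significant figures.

93.9 US pt

1 cubic inch = 0.0346320 US pt.
Then 2710 × 0.0346320 ≈ 93.9 US pt.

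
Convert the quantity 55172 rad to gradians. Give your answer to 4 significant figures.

1 radian = 63.6620 gradians.
Thus 55172 × 63.6620 ≈ 3.512 × 10^6 grad.

3.512 × 10^6 grad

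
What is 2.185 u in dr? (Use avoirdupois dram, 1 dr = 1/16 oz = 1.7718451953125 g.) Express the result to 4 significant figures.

2.048 × 10^-24 dr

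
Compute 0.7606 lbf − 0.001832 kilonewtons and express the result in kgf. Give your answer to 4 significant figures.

0.7606 lbf = 0.345002 kgf and 0.001832 kN = 0.186812 kgf.
0.345002 − 0.186812 ≈ 0.1582 kgf.

0.1582 kgf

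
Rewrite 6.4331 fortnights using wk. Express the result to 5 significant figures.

12.866 weeks

1 fortnight = 2.00000 wk.
Then 6.4331 × 2.00000 ≈ 12.866 wk.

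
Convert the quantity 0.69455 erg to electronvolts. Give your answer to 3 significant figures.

4.34 × 10^11 eV

1 erg = 6.24151 × 10^11 electronvolts.
So 0.69455 × 6.24151 × 10^11 ≈ 4.34 × 10^11 eV.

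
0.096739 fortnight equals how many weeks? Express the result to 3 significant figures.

0.193 wk

1 fortnight = 2.00000 weeks.
0.096739 × 2.00000 ≈ 0.193 wk.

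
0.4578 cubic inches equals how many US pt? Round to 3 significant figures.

1 in³ = 0.0346320 US pt.
0.4578 × 0.0346320 ≈ 0.0159 US pt.

0.0159 US pt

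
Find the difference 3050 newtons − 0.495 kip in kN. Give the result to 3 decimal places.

0.848 kN

3050 N = 3.05000 kN and 0.495 kip = 2.20187 kN.
3.05000 − 2.20187 ≈ 0.848 kN.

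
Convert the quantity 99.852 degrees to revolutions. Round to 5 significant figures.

0.27737 rev

1 ° = 0.00277778 revolutions.
Then 99.852 × 0.00277778 ≈ 0.27737 rev.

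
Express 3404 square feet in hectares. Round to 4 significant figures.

1 square foot = 9.29030 × 10^-6 hectares.
3404 × 9.29030 × 10^-6 ≈ 0.03162 ha.

0.03162 ha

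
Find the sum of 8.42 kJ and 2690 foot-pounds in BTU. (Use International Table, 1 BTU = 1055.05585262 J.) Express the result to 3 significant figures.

8.42 kJ = 7.98062 BTU and 2690 ft·lbf = 3.45683 BTU.
7.98062 + 3.45683 ≈ 11.4 BTU.

11.4 British thermal units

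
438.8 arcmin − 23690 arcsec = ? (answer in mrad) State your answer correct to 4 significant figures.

438.8 arcmin = 127.642 mrad and 23690 arcsec = 114.852 mrad.
127.642 − 114.852 ≈ 12.79 mrad.

12.79 milliradians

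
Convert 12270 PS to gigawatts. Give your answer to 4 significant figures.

1 metric horsepower = 7.35499 × 10^-7 GW.
Thus 12270 × 7.35499 × 10^-7 ≈ 0.009025 GW.

0.009025 gigawatts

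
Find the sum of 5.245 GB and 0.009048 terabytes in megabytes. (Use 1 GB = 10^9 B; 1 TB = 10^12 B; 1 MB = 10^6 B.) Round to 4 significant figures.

14290 MB

5.245 GB = 5245.00 MB and 0.009048 TB = 9048.00 MB.
5245.00 + 9048.00 ≈ 14290 MB.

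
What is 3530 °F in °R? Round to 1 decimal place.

3989.7 °R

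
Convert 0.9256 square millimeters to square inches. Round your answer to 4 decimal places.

1 square millimeter = 0.00155000 in².
0.9256 × 0.00155000 ≈ 0.0014 in².

0.0014 square inches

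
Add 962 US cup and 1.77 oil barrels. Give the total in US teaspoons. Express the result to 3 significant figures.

103000 US tsp

962 US cup = 46176.0 US tsp and 1.77 bbl = 57093.1 US tsp.
46176.0 + 57093.1 ≈ 103000 US tsp.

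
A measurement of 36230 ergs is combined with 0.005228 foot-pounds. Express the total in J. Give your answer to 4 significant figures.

36230 erg = 0.00362300 J and 0.005228 ft·lbf = 0.00708822 J.
0.00362300 + 0.00708822 ≈ 0.01071 J.

0.01071 J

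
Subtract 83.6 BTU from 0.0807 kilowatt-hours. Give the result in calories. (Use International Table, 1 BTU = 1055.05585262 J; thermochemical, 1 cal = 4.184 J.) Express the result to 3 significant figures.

48400 calories

0.0807 kWh = 69435.9 cal and 83.6 BTU = 21080.9 cal.
69435.9 − 21080.9 ≈ 48400 cal.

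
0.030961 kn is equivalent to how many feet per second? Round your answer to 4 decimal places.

1 knot = 1.68781 feet per second.
0.030961 × 1.68781 ≈ 0.0523 ft/s.

0.0523 feet per second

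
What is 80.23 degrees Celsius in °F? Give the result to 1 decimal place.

°F = °C × 9/5 + 32.
Applying the formula gives 176.4 °F.

176.4 °F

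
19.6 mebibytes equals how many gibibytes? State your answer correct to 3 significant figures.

1 MiB = 0.0009765625 gibibytes.
Then 19.6 × 0.0009765625 ≈ 0.0191 GiB.

0.0191 GiB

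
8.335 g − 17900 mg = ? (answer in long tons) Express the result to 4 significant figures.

-9.414 × 10^-6 long tons

8.335 g = 8.20336 × 10^-6 long ton and 17900 mg = 1.76173 × 10^-5 long ton.
8.20336 × 10^-6 − 1.76173 × 10^-5 ≈ -9.414 × 10^-6 long ton.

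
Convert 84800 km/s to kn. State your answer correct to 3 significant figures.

1.65e+8 knots

1 kilometer per second = 1943.84 kn.
Thus 84800 × 1943.84 ≈ 1.65e+8 kn.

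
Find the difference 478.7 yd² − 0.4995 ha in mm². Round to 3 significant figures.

478.7 yd² = 4.00254 × 10^8 mm² and 0.4995 ha = 4.99500 × 10^9 mm².
4.00254 × 10^8 − 4.99500 × 10^9 ≈ -4.59 × 10^9 mm².

-4.59 × 10^9 mm²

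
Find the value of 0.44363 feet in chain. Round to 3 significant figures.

0.00672 chains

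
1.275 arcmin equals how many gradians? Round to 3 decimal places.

0.024 gradians

1 arcminute = 0.0185185 gradians.
So 1.275 × 0.0185185 ≈ 0.024 grad.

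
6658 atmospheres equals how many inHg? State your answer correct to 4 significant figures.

199200 inches of mercury

1 atm = 29.9213 inHg.
6658 × 29.9213 ≈ 199200 inHg.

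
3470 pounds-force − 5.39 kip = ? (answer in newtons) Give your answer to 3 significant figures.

-8540 N

3470 lbf = 15435.3 N and 5.39 kip = 23975.9 N.
15435.3 − 23975.9 ≈ -8540 N.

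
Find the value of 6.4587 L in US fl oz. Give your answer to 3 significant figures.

1 L = 33.8140 US fluid ounces.
So 6.4587 × 33.8140 ≈ 218 US fl oz.

218 US fl oz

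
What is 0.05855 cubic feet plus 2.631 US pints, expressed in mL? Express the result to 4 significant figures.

2903 milliliters

0.05855 ft³ = 1657.95 mL and 2.631 US pt = 1244.93 mL.
1657.95 + 1244.93 ≈ 2903 mL.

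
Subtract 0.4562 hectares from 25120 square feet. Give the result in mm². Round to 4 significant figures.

-2.228e+9 mm²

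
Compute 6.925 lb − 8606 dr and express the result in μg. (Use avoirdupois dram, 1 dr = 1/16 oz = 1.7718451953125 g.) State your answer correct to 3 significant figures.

6.925 lb = 3.14113 × 10^9 μg and 8606 dr = 1.52485 × 10^10 μg.
3.14113 × 10^9 − 1.52485 × 10^10 ≈ -1.21 × 10^10 μg.

-1.21 × 10^10 μg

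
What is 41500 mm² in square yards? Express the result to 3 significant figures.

1 mm² = 1.19599e-6 square yards.
So 41500 × 1.19599e-6 ≈ 0.0496 yd².

0.0496 yd²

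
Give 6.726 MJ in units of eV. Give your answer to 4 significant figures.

4.198 × 10^25 eV

1 megajoule = 6.24151 × 10^24 eV.
Then 6.726 × 6.24151 × 10^24 ≈ 4.198 × 10^25 eV.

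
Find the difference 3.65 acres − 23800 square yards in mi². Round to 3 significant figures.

-0.00198 mi²

3.65 acre = 0.005703125 mi² and 23800 yd² = 0.007683368 mi².
0.005703125 − 0.007683368 ≈ -0.00198 mi².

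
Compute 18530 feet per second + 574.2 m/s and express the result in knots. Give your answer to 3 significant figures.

18530 ft/s = 10978.7 kn and 574.2 m/s = 1116.16 kn.
10978.7 + 1116.16 ≈ 12100 kn.

12100 knots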